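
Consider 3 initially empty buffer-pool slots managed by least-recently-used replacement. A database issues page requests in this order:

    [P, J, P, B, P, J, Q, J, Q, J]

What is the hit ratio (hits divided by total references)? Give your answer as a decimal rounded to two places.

0.60

P: miss, frames {P}
J: miss, frames {P,J}
P: hit
B: miss, frames {J,P,B}
P: hit
J: hit
Q: miss, evict B, frames {P,J,Q}
J: hit
Q: hit
J: hit
Hits: 6 of 10 references → 6/10 = 0.6000.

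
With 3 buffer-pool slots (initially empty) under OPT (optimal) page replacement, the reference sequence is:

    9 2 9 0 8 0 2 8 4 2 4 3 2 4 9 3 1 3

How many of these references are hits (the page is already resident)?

9: miss, frames (9)
2: miss, frames (9 2)
9: hit
0: miss, frames (9 2 0)
8: miss, evict 9, frames (2 0 8)
0: hit
2: hit
8: hit
4: miss, evict 8, frames (2 0 4)
2: hit
4: hit
3: miss, evict 0, frames (2 4 3)
2: hit
4: hit
9: miss, evict 4, frames (2 3 9)
3: hit
1: miss, evict 9, frames (2 3 1)
3: hit
Hits: 10.

10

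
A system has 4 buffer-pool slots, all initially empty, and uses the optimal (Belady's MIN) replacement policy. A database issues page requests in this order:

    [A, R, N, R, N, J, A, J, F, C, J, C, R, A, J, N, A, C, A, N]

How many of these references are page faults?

7

A: miss, frames [A]
R: miss, frames [A, R]
N: miss, frames [A, R, N]
R: hit
N: hit
J: miss, frames [A, R, N, J]
A: hit
J: hit
F: miss, evict N, frames [A, R, J, F]
C: miss, evict F, frames [A, R, J, C]
J: hit
C: hit
R: hit
A: hit
J: hit
N: miss, evict J, frames [A, R, C, N]
A: hit
C: hit
A: hit
N: hit
Page faults: 7.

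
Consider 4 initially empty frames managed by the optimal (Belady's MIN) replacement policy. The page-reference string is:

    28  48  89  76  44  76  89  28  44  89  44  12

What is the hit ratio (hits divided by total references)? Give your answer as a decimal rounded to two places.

0.50

28 -> fault, frames [28]
48 -> fault, frames [28, 48]
89 -> fault, frames [28, 48, 89]
76 -> fault, frames [28, 48, 89, 76]
44 -> fault, evict 48, frames [28, 89, 76, 44]
76 -> hit
89 -> hit
28 -> hit
44 -> hit
89 -> hit
44 -> hit
12 -> fault, evict 44, frames [28, 89, 76, 12]
Hits: 6 of 12 references → 6/12 = 0.5000.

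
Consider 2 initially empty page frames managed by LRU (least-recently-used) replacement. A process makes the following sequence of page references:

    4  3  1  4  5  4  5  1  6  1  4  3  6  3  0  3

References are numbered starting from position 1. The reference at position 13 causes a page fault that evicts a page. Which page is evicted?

pos 1: 4: fault, frames [4]
pos 2: 3: fault, frames [4, 3]
pos 3: 1: fault, evict 4, frames [3, 1]
pos 4: 4: fault, evict 3, frames [1, 4]
pos 5: 5: fault, evict 1, frames [4, 5]
pos 6: 4: hit
pos 7: 5: hit
pos 8: 1: fault, evict 4, frames [5, 1]
pos 9: 6: fault, evict 5, frames [1, 6]
pos 10: 1: hit
pos 11: 4: fault, evict 6, frames [1, 4]
pos 12: 3: fault, evict 1, frames [4, 3]
pos 13: 6: fault, evict 4, frames [3, 6]
At position 13, page 4 is evicted.

4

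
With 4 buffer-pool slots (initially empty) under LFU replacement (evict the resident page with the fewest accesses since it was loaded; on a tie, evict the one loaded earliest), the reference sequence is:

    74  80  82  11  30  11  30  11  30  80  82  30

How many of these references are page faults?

74 → miss, frames {74}
80 → miss, frames {74,80}
82 → miss, frames {74,80,82}
11 → miss, frames {74,80,82,11}
30 → miss, evict 74, frames {80,82,11,30}
11 → hit
30 → hit
11 → hit
30 → hit
80 → hit
82 → hit
30 → hit
Page faults: 5.

5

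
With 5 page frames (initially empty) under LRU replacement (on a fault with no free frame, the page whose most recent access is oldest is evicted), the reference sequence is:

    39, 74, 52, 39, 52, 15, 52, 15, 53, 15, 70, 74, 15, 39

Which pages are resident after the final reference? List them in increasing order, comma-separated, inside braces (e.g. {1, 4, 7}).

39 -> fault, frames [39]
74 -> fault, frames [39, 74]
52 -> fault, frames [39, 74, 52]
39 -> hit
52 -> hit
15 -> fault, frames [74, 39, 52, 15]
52 -> hit
15 -> hit
53 -> fault, frames [74, 39, 52, 15, 53]
15 -> hit
70 -> fault, evict 74, frames [39, 52, 53, 15, 70]
74 -> fault, evict 39, frames [52, 53, 15, 70, 74]
15 -> hit
39 -> fault, evict 52, frames [53, 70, 74, 15, 39]

{15, 39, 53, 70, 74}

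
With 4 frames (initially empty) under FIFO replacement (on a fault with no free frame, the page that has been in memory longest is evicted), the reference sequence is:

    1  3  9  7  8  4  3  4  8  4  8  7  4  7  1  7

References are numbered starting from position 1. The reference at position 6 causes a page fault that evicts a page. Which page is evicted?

pos 1: 1 → fault, frames [1]
pos 2: 3 → fault, frames [1, 3]
pos 3: 9 → fault, frames [1, 3, 9]
pos 4: 7 → fault, frames [1, 3, 9, 7]
pos 5: 8 → fault, evict 1, frames [3, 9, 7, 8]
pos 6: 4 → fault, evict 3, frames [9, 7, 8, 4]
At position 6, page 3 is evicted.

3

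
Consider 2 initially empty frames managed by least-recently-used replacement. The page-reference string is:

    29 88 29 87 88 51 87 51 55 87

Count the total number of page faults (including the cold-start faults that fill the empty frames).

8

29 -> miss, frames (29)
88 -> miss, frames (29 88)
29 -> hit
87 -> miss, evict 88, frames (29 87)
88 -> miss, evict 29, frames (87 88)
51 -> miss, evict 87, frames (88 51)
87 -> miss, evict 88, frames (51 87)
51 -> hit
55 -> miss, evict 87, frames (51 55)
87 -> miss, evict 51, frames (55 87)
Page faults: 8.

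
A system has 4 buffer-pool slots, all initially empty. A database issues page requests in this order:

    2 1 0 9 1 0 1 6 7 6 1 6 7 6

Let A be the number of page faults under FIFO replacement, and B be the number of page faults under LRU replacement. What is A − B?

1

Under FIFO: F F F F . . . F F . F . . . → 7 faults.
Under LRU: F F F F . . . F F . . . . . → 6 faults.
A − B = 7 − 6 = 1.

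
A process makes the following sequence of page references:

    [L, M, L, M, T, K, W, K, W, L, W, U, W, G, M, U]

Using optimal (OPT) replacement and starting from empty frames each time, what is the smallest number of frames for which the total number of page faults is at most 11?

f=1: 16 faults
f=2: 9 faults
f=3: 8 faults
f=4: 7 faults
f=5: 7 faults
f=6: 7 faults
f=7: 7 faults
Smallest f with faults ≤ 11 is 2.

2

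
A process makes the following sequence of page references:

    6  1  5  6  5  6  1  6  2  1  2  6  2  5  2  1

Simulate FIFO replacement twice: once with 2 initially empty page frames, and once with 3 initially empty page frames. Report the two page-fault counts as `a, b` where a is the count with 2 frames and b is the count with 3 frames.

2 frames: F F F F . . F . F . . F . F F F → 10 faults.
3 frames: F F F . . . . . F . . F . . . F → 6 faults.
6 < 10: adding a frame reduced faults, as is typical.

10, 6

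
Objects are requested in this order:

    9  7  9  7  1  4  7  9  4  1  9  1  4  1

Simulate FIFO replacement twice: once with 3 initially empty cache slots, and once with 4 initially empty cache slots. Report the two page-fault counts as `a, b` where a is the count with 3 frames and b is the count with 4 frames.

3 frames: F F . . F F . F . . . . . . → 5 faults.
4 frames: F F . . F F . . . . . . . . → 4 faults.
4 < 5: adding a frame reduced faults, as is typical.

5, 4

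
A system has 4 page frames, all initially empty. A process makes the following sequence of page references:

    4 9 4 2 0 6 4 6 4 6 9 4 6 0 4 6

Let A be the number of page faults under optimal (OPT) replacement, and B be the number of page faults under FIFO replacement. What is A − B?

Under OPT: F F . F F F . . . . . . . . . . → 5 faults.
Under FIFO: F F . F F F F . . . F . . . . . → 7 faults.
A − B = 5 − 7 = -2.

-2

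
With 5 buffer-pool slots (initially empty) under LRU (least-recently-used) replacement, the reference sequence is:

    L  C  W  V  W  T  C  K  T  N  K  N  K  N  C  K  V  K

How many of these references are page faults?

8

L -> fault, frames (L)
C -> fault, frames (L C)
W -> fault, frames (L C W)
V -> fault, frames (L C W V)
W -> hit
T -> fault, frames (L C V W T)
C -> hit
K -> fault, evict L, frames (V W T C K)
T -> hit
N -> fault, evict V, frames (W C K T N)
K -> hit
N -> hit
K -> hit
N -> hit
C -> hit
K -> hit
V -> fault, evict W, frames (T N C K V)
K -> hit
Page faults: 8.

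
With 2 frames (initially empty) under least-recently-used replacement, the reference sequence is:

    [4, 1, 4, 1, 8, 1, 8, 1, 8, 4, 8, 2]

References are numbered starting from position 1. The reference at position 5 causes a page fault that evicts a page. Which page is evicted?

4

pos 1: 4 -> fault, frames {4}
pos 2: 1 -> fault, frames {4,1}
pos 3: 4 -> hit
pos 4: 1 -> hit
pos 5: 8 -> fault, evict 4, frames {1,8}
At position 5, page 4 is evicted.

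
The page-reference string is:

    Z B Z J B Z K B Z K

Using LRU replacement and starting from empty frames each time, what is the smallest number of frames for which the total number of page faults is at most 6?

f=1: 10 faults
f=2: 9 faults
f=3: 4 faults
f=4: 4 faults
Smallest f with faults ≤ 6 is 3.

3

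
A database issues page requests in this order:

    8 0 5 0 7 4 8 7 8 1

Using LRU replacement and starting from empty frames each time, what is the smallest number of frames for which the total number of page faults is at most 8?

f=1: 10 faults
f=2: 8 faults
f=3: 7 faults
f=4: 7 faults
f=5: 6 faults
f=6: 6 faults
Smallest f with faults ≤ 8 is 2.

2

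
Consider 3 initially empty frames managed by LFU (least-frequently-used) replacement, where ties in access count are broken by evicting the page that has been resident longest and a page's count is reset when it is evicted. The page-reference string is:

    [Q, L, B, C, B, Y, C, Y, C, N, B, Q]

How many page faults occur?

Q → fault, frames {Q}
L → fault, frames {Q,L}
B → fault, frames {Q,L,B}
C → fault, evict Q, frames {L,B,C}
B → hit
Y → fault, evict L, frames {B,C,Y}
C → hit
Y → hit
C → hit
N → fault, evict B, frames {C,Y,N}
B → fault, evict N, frames {C,Y,B}
Q → fault, evict B, frames {C,Y,Q}
Page faults: 8.

8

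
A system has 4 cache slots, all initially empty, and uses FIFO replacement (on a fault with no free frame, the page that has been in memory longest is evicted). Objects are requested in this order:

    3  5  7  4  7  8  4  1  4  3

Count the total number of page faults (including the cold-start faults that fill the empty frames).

7

3 → miss, frames (3)
5 → miss, frames (3 5)
7 → miss, frames (3 5 7)
4 → miss, frames (3 5 7 4)
7 → hit
8 → miss, evict 3, frames (5 7 4 8)
4 → hit
1 → miss, evict 5, frames (7 4 8 1)
4 → hit
3 → miss, evict 7, frames (4 8 1 3)
Page faults: 7.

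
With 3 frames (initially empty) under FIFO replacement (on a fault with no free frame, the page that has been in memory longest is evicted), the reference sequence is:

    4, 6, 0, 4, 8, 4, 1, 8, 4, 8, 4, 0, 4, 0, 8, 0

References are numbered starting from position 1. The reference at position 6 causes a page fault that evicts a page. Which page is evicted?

pos 1: 4 -> miss, frames {4}
pos 2: 6 -> miss, frames {4,6}
pos 3: 0 -> miss, frames {4,6,0}
pos 4: 4 -> hit
pos 5: 8 -> miss, evict 4, frames {6,0,8}
pos 6: 4 -> miss, evict 6, frames {0,8,4}
At position 6, page 6 is evicted.

6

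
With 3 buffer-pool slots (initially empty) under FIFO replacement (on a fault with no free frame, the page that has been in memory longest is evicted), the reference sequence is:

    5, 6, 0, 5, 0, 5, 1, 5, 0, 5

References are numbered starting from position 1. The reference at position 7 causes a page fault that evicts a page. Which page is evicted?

5

pos 1: 5: miss, frames [5]
pos 2: 6: miss, frames [5, 6]
pos 3: 0: miss, frames [5, 6, 0]
pos 4: 5: hit
pos 5: 0: hit
pos 6: 5: hit
pos 7: 1: miss, evict 5, frames [6, 0, 1]
At position 7, page 5 is evicted.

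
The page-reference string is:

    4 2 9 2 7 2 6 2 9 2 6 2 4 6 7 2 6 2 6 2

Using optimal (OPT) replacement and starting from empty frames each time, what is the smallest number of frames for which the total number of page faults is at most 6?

f=1: 20 faults
f=2: 10 faults
f=3: 7 faults
f=4: 6 faults
f=5: 5 faults
Smallest f with faults ≤ 6 is 4.

4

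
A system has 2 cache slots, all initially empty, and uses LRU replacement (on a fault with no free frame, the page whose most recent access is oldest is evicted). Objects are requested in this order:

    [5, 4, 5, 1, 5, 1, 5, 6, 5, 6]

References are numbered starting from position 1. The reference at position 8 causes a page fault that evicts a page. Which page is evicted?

1

pos 1: 5: miss, frames (5)
pos 2: 4: miss, frames (5 4)
pos 3: 5: hit
pos 4: 1: miss, evict 4, frames (5 1)
pos 5: 5: hit
pos 6: 1: hit
pos 7: 5: hit
pos 8: 6: miss, evict 1, frames (5 6)
At position 8, page 1 is evicted.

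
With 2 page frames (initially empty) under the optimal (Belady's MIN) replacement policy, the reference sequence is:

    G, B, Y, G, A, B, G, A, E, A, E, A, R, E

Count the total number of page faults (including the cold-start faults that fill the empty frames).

G → fault, frames {G}
B → fault, frames {G,B}
Y → fault, evict B, frames {G,Y}
G → hit
A → fault, evict Y, frames {G,A}
B → fault, evict A, frames {G,B}
G → hit
A → fault, evict B, frames {G,A}
E → fault, evict G, frames {A,E}
A → hit
E → hit
A → hit
R → fault, evict A, frames {E,R}
E → hit
Page faults: 8.

8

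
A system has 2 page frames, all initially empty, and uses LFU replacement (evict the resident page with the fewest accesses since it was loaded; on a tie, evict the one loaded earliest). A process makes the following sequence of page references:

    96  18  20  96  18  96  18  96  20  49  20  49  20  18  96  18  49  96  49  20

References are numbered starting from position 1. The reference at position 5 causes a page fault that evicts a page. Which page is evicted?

pos 1: 96: miss, frames [96]
pos 2: 18: miss, frames [96, 18]
pos 3: 20: miss, evict 96, frames [18, 20]
pos 4: 96: miss, evict 18, frames [20, 96]
pos 5: 18: miss, evict 20, frames [96, 18]
At position 5, page 20 is evicted.

20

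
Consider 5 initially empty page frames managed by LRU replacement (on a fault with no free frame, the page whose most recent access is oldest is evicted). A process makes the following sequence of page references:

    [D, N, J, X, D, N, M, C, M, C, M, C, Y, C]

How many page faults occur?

7

D: fault, frames [D]
N: fault, frames [D, N]
J: fault, frames [D, N, J]
X: fault, frames [D, N, J, X]
D: hit
N: hit
M: fault, frames [J, X, D, N, M]
C: fault, evict J, frames [X, D, N, M, C]
M: hit
C: hit
M: hit
C: hit
Y: fault, evict X, frames [D, N, M, C, Y]
C: hit
Page faults: 7.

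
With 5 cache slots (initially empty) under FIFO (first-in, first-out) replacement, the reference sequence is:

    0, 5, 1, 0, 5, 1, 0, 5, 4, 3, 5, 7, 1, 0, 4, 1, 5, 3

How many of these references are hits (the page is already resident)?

0: miss, frames [0]
5: miss, frames [0, 5]
1: miss, frames [0, 5, 1]
0: hit
5: hit
1: hit
0: hit
5: hit
4: miss, frames [0, 5, 1, 4]
3: miss, frames [0, 5, 1, 4, 3]
5: hit
7: miss, evict 0, frames [5, 1, 4, 3, 7]
1: hit
0: miss, evict 5, frames [1, 4, 3, 7, 0]
4: hit
1: hit
5: miss, evict 1, frames [4, 3, 7, 0, 5]
3: hit
Hits: 10.

10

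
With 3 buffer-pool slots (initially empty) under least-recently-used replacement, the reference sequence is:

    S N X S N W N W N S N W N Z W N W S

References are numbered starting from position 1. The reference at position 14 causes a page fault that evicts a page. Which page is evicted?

pos 1: S -> fault, frames {S}
pos 2: N -> fault, frames {S,N}
pos 3: X -> fault, frames {S,N,X}
pos 4: S -> hit
pos 5: N -> hit
pos 6: W -> fault, evict X, frames {S,N,W}
pos 7: N -> hit
pos 8: W -> hit
pos 9: N -> hit
pos 10: S -> hit
pos 11: N -> hit
pos 12: W -> hit
pos 13: N -> hit
pos 14: Z -> fault, evict S, frames {W,N,Z}
At position 14, page S is evicted.

S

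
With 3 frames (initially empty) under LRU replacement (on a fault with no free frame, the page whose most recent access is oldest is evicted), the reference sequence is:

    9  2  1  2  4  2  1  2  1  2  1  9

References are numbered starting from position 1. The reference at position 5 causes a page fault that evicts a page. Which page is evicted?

pos 1: 9 -> fault, frames {9}
pos 2: 2 -> fault, frames {9,2}
pos 3: 1 -> fault, frames {9,2,1}
pos 4: 2 -> hit
pos 5: 4 -> fault, evict 9, frames {1,2,4}
At position 5, page 9 is evicted.

9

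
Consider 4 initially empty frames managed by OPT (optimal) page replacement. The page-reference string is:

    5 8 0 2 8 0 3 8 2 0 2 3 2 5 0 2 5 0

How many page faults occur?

5 → miss, frames [5]
8 → miss, frames [5, 8]
0 → miss, frames [5, 8, 0]
2 → miss, frames [5, 8, 0, 2]
8 → hit
0 → hit
3 → miss, evict 5, frames [8, 0, 2, 3]
8 → hit
2 → hit
0 → hit
2 → hit
3 → hit
2 → hit
5 → miss, evict 3, frames [8, 0, 2, 5]
0 → hit
2 → hit
5 → hit
0 → hit
Page faults: 6.

6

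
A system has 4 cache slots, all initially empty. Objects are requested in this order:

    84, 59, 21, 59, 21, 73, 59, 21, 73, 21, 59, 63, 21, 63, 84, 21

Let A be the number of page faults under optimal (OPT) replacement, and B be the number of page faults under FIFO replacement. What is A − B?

-1

Under OPT: F F F . . F . . . . . F . . . . → 5 faults.
Under FIFO: F F F . . F . . . . . F . . F . → 6 faults.
A − B = 5 − 6 = -1.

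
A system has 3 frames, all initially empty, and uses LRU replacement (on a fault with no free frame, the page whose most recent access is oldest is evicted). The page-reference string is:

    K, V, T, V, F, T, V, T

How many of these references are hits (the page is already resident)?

K: miss, frames {K}
V: miss, frames {K,V}
T: miss, frames {K,V,T}
V: hit
F: miss, evict K, frames {T,V,F}
T: hit
V: hit
T: hit
Hits: 4.

4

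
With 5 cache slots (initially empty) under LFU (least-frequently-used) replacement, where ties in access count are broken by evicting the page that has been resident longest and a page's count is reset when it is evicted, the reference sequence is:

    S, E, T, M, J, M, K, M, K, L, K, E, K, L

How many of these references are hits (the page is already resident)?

6

S → fault, frames (S)
E → fault, frames (S E)
T → fault, frames (S E T)
M → fault, frames (S E T M)
J → fault, frames (S E T M J)
M → hit
K → fault, evict S, frames (E T M J K)
M → hit
K → hit
L → fault, evict E, frames (T M J K L)
K → hit
E → fault, evict T, frames (M J K L E)
K → hit
L → hit
Hits: 6.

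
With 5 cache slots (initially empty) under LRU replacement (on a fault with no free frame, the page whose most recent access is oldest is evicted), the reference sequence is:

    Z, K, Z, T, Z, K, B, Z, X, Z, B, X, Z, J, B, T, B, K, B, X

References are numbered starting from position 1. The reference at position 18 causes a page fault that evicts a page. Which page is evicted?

X

pos 1: Z: fault, frames {Z}
pos 2: K: fault, frames {Z,K}
pos 3: Z: hit
pos 4: T: fault, frames {K,Z,T}
pos 5: Z: hit
pos 6: K: hit
pos 7: B: fault, frames {T,Z,K,B}
pos 8: Z: hit
pos 9: X: fault, frames {T,K,B,Z,X}
pos 10: Z: hit
pos 11: B: hit
pos 12: X: hit
pos 13: Z: hit
pos 14: J: fault, evict T, frames {K,B,X,Z,J}
pos 15: B: hit
pos 16: T: fault, evict K, frames {X,Z,J,B,T}
pos 17: B: hit
pos 18: K: fault, evict X, frames {Z,J,T,B,K}
At position 18, page X is evicted.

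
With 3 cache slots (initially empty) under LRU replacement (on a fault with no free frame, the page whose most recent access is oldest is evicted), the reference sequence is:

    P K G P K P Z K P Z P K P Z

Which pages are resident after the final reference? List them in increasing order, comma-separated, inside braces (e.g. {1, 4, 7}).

P -> miss, frames [P]
K -> miss, frames [P, K]
G -> miss, frames [P, K, G]
P -> hit
K -> hit
P -> hit
Z -> miss, evict G, frames [K, P, Z]
K -> hit
P -> hit
Z -> hit
P -> hit
K -> hit
P -> hit
Z -> hit

{K, P, Z}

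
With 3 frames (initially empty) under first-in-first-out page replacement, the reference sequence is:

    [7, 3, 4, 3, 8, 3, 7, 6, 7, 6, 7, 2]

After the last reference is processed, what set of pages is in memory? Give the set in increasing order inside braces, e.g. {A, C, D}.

{2, 6, 7}

7 -> miss, frames (7)
3 -> miss, frames (7 3)
4 -> miss, frames (7 3 4)
3 -> hit
8 -> miss, evict 7, frames (3 4 8)
3 -> hit
7 -> miss, evict 3, frames (4 8 7)
6 -> miss, evict 4, frames (8 7 6)
7 -> hit
6 -> hit
7 -> hit
2 -> miss, evict 8, frames (7 6 2)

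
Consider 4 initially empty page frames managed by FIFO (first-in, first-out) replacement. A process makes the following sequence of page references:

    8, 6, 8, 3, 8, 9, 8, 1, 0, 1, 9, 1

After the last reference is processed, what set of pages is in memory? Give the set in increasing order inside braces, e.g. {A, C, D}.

{0, 1, 3, 9}

8: fault, frames (8)
6: fault, frames (8 6)
8: hit
3: fault, frames (8 6 3)
8: hit
9: fault, frames (8 6 3 9)
8: hit
1: fault, evict 8, frames (6 3 9 1)
0: fault, evict 6, frames (3 9 1 0)
1: hit
9: hit
1: hit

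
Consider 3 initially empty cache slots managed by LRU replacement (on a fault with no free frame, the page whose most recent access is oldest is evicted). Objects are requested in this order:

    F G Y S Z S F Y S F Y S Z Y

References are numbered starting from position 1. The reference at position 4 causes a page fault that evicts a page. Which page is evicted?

F

pos 1: F: fault, frames {F}
pos 2: G: fault, frames {F,G}
pos 3: Y: fault, frames {F,G,Y}
pos 4: S: fault, evict F, frames {G,Y,S}
At position 4, page F is evicted.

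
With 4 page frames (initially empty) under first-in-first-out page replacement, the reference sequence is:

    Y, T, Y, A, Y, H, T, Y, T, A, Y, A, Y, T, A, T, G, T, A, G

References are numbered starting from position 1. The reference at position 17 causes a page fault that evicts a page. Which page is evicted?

pos 1: Y → miss, frames (Y)
pos 2: T → miss, frames (Y T)
pos 3: Y → hit
pos 4: A → miss, frames (Y T A)
pos 5: Y → hit
pos 6: H → miss, frames (Y T A H)
pos 7: T → hit
pos 8: Y → hit
pos 9: T → hit
pos 10: A → hit
pos 11: Y → hit
pos 12: A → hit
pos 13: Y → hit
pos 14: T → hit
pos 15: A → hit
pos 16: T → hit
pos 17: G → miss, evict Y, frames (T A H G)
At position 17, page Y is evicted.

Y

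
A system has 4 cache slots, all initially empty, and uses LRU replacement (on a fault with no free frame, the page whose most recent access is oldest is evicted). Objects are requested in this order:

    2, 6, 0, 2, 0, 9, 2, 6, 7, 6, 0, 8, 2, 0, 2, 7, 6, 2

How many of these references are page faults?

10

2 → fault, frames {2}
6 → fault, frames {2,6}
0 → fault, frames {2,6,0}
2 → hit
0 → hit
9 → fault, frames {6,2,0,9}
2 → hit
6 → hit
7 → fault, evict 0, frames {9,2,6,7}
6 → hit
0 → fault, evict 9, frames {2,7,6,0}
8 → fault, evict 2, frames {7,6,0,8}
2 → fault, evict 7, frames {6,0,8,2}
0 → hit
2 → hit
7 → fault, evict 6, frames {8,0,2,7}
6 → fault, evict 8, frames {0,2,7,6}
2 → hit
Page faults: 10.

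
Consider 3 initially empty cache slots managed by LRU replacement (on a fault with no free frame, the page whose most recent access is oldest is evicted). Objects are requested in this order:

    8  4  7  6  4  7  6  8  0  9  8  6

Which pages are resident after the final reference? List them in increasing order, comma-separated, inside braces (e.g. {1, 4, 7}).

8 -> fault, frames (8)
4 -> fault, frames (8 4)
7 -> fault, frames (8 4 7)
6 -> fault, evict 8, frames (4 7 6)
4 -> hit
7 -> hit
6 -> hit
8 -> fault, evict 4, frames (7 6 8)
0 -> fault, evict 7, frames (6 8 0)
9 -> fault, evict 6, frames (8 0 9)
8 -> hit
6 -> fault, evict 0, frames (9 8 6)

{6, 8, 9}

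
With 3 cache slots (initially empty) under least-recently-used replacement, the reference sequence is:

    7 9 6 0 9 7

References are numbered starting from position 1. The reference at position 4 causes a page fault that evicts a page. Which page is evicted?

pos 1: 7 → fault, frames {7}
pos 2: 9 → fault, frames {7,9}
pos 3: 6 → fault, frames {7,9,6}
pos 4: 0 → fault, evict 7, frames {9,6,0}
At position 4, page 7 is evicted.

7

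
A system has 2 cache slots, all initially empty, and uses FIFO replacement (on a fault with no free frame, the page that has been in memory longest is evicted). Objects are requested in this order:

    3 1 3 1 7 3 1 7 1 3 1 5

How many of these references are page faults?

9

3 -> miss, frames {3}
1 -> miss, frames {3,1}
3 -> hit
1 -> hit
7 -> miss, evict 3, frames {1,7}
3 -> miss, evict 1, frames {7,3}
1 -> miss, evict 7, frames {3,1}
7 -> miss, evict 3, frames {1,7}
1 -> hit
3 -> miss, evict 1, frames {7,3}
1 -> miss, evict 7, frames {3,1}
5 -> miss, evict 3, frames {1,5}
Page faults: 9.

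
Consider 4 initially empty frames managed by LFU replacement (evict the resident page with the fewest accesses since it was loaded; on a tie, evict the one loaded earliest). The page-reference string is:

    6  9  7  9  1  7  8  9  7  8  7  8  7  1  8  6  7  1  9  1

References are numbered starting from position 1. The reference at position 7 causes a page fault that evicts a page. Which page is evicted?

6

pos 1: 6 → miss, frames {6}
pos 2: 9 → miss, frames {6,9}
pos 3: 7 → miss, frames {6,9,7}
pos 4: 9 → hit
pos 5: 1 → miss, frames {6,9,7,1}
pos 6: 7 → hit
pos 7: 8 → miss, evict 6, frames {9,7,1,8}
At position 7, page 6 is evicted.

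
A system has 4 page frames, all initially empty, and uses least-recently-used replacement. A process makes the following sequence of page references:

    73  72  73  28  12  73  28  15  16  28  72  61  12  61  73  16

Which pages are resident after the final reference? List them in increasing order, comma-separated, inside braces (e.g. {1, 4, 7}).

{12, 16, 61, 73}

73: miss, frames {73}
72: miss, frames {73,72}
73: hit
28: miss, frames {72,73,28}
12: miss, frames {72,73,28,12}
73: hit
28: hit
15: miss, evict 72, frames {12,73,28,15}
16: miss, evict 12, frames {73,28,15,16}
28: hit
72: miss, evict 73, frames {15,16,28,72}
61: miss, evict 15, frames {16,28,72,61}
12: miss, evict 16, frames {28,72,61,12}
61: hit
73: miss, evict 28, frames {72,12,61,73}
16: miss, evict 72, frames {12,61,73,16}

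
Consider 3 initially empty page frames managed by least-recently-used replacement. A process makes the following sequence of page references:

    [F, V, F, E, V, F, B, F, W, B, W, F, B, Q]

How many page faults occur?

6

F → miss, frames [F]
V → miss, frames [F, V]
F → hit
E → miss, frames [V, F, E]
V → hit
F → hit
B → miss, evict E, frames [V, F, B]
F → hit
W → miss, evict V, frames [B, F, W]
B → hit
W → hit
F → hit
B → hit
Q → miss, evict W, frames [F, B, Q]
Page faults: 6.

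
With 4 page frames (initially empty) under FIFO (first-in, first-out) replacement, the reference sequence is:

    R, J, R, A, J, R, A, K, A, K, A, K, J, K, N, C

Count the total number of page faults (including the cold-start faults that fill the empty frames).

6

R → miss, frames {R}
J → miss, frames {R,J}
R → hit
A → miss, frames {R,J,A}
J → hit
R → hit
A → hit
K → miss, frames {R,J,A,K}
A → hit
K → hit
A → hit
K → hit
J → hit
K → hit
N → miss, evict R, frames {J,A,K,N}
C → miss, evict J, frames {A,K,N,C}
Page faults: 6.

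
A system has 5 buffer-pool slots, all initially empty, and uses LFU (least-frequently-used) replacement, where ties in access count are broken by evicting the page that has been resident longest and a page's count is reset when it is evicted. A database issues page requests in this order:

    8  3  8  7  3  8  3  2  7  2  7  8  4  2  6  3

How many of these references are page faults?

6

8 -> fault, frames [8]
3 -> fault, frames [8, 3]
8 -> hit
7 -> fault, frames [8, 3, 7]
3 -> hit
8 -> hit
3 -> hit
2 -> fault, frames [8, 3, 7, 2]
7 -> hit
2 -> hit
7 -> hit
8 -> hit
4 -> fault, frames [8, 3, 7, 2, 4]
2 -> hit
6 -> fault, evict 4, frames [8, 3, 7, 2, 6]
3 -> hit
Page faults: 6.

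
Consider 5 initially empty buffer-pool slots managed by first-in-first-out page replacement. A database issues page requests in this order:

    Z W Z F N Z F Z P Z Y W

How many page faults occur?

6

Z -> fault, frames (Z)
W -> fault, frames (Z W)
Z -> hit
F -> fault, frames (Z W F)
N -> fault, frames (Z W F N)
Z -> hit
F -> hit
Z -> hit
P -> fault, frames (Z W F N P)
Z -> hit
Y -> fault, evict Z, frames (W F N P Y)
W -> hit
Page faults: 6.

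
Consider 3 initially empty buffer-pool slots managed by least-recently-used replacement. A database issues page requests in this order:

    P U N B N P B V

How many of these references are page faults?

P -> miss, frames [P]
U -> miss, frames [P, U]
N -> miss, frames [P, U, N]
B -> miss, evict P, frames [U, N, B]
N -> hit
P -> miss, evict U, frames [B, N, P]
B -> hit
V -> miss, evict N, frames [P, B, V]
Page faults: 6.

6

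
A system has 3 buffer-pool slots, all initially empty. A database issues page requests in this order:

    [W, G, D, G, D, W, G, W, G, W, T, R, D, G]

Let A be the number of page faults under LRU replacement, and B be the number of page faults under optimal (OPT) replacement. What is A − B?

2

Under LRU: F F F . . . . . . . F F F F → 7 faults.
Under OPT: F F F . . . . . . . F F . . → 5 faults.
A − B = 7 − 5 = 2.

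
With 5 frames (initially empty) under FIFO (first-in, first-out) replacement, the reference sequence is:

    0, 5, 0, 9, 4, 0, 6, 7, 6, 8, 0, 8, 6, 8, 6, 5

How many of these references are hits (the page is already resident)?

7

0: fault, frames {0}
5: fault, frames {0,5}
0: hit
9: fault, frames {0,5,9}
4: fault, frames {0,5,9,4}
0: hit
6: fault, frames {0,5,9,4,6}
7: fault, evict 0, frames {5,9,4,6,7}
6: hit
8: fault, evict 5, frames {9,4,6,7,8}
0: fault, evict 9, frames {4,6,7,8,0}
8: hit
6: hit
8: hit
6: hit
5: fault, evict 4, frames {6,7,8,0,5}
Hits: 7.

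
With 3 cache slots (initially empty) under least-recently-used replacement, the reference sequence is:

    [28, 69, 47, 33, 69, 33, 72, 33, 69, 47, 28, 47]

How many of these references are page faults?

7

28: miss, frames {28}
69: miss, frames {28,69}
47: miss, frames {28,69,47}
33: miss, evict 28, frames {69,47,33}
69: hit
33: hit
72: miss, evict 47, frames {69,33,72}
33: hit
69: hit
47: miss, evict 72, frames {33,69,47}
28: miss, evict 33, frames {69,47,28}
47: hit
Page faults: 7.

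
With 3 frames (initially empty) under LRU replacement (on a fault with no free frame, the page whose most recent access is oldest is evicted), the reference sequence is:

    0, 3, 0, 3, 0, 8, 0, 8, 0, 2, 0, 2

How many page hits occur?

8

0 → miss, frames (0)
3 → miss, frames (0 3)
0 → hit
3 → hit
0 → hit
8 → miss, frames (3 0 8)
0 → hit
8 → hit
0 → hit
2 → miss, evict 3, frames (8 0 2)
0 → hit
2 → hit
Hits: 8.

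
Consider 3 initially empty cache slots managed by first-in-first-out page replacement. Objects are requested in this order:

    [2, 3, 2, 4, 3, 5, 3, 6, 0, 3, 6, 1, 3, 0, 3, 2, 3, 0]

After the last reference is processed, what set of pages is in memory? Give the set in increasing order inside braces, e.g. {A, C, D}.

2: miss, frames [2]
3: miss, frames [2, 3]
2: hit
4: miss, frames [2, 3, 4]
3: hit
5: miss, evict 2, frames [3, 4, 5]
3: hit
6: miss, evict 3, frames [4, 5, 6]
0: miss, evict 4, frames [5, 6, 0]
3: miss, evict 5, frames [6, 0, 3]
6: hit
1: miss, evict 6, frames [0, 3, 1]
3: hit
0: hit
3: hit
2: miss, evict 0, frames [3, 1, 2]
3: hit
0: miss, evict 3, frames [1, 2, 0]

{0, 1, 2}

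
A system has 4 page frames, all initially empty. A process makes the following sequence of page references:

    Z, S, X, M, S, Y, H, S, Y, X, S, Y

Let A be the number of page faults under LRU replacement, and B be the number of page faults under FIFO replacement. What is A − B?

-1

Under LRU: F F F F . F F . . F . . → 7 faults.
Under FIFO: F F F F . F F F . F . . → 8 faults.
A − B = 7 − 8 = -1.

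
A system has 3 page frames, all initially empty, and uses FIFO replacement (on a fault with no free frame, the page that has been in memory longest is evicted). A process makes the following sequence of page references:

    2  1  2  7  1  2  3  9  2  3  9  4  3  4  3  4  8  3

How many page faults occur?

9

2 → miss, frames [2]
1 → miss, frames [2, 1]
2 → hit
7 → miss, frames [2, 1, 7]
1 → hit
2 → hit
3 → miss, evict 2, frames [1, 7, 3]
9 → miss, evict 1, frames [7, 3, 9]
2 → miss, evict 7, frames [3, 9, 2]
3 → hit
9 → hit
4 → miss, evict 3, frames [9, 2, 4]
3 → miss, evict 9, frames [2, 4, 3]
4 → hit
3 → hit
4 → hit
8 → miss, evict 2, frames [4, 3, 8]
3 → hit
Page faults: 9.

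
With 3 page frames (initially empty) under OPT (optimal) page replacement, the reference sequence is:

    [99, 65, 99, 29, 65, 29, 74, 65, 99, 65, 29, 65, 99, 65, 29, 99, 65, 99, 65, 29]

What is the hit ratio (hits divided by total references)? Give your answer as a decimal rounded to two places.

99 → fault, frames [99]
65 → fault, frames [99, 65]
99 → hit
29 → fault, frames [99, 65, 29]
65 → hit
29 → hit
74 → fault, evict 29, frames [99, 65, 74]
65 → hit
99 → hit
65 → hit
29 → fault, evict 74, frames [99, 65, 29]
65 → hit
99 → hit
65 → hit
29 → hit
99 → hit
65 → hit
99 → hit
65 → hit
29 → hit
Hits: 15 of 20 references → 15/20 = 0.7500.

0.75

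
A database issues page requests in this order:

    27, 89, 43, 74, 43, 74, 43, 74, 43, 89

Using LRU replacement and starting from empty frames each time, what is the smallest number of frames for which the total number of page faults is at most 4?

f=1: 10 faults
f=2: 5 faults
f=3: 4 faults
f=4: 4 faults
Smallest f with faults ≤ 4 is 3.

3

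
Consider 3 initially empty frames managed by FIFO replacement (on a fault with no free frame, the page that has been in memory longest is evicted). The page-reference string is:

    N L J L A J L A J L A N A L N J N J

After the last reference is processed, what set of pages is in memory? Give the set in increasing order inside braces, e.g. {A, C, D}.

{J, L, N}

N: miss, frames {N}
L: miss, frames {N,L}
J: miss, frames {N,L,J}
L: hit
A: miss, evict N, frames {L,J,A}
J: hit
L: hit
A: hit
J: hit
L: hit
A: hit
N: miss, evict L, frames {J,A,N}
A: hit
L: miss, evict J, frames {A,N,L}
N: hit
J: miss, evict A, frames {N,L,J}
N: hit
J: hit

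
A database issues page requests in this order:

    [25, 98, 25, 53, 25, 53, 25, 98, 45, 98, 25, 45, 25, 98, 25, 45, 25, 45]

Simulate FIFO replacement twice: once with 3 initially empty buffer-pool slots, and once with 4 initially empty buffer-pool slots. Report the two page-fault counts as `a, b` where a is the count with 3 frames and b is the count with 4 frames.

6, 4

3 frames: F F . F . . . . F . F . . F . . . . → 6 faults.
4 frames: F F . F . . . . F . . . . . . . . . → 4 faults.
4 < 6: adding a frame reduced faults, as is typical.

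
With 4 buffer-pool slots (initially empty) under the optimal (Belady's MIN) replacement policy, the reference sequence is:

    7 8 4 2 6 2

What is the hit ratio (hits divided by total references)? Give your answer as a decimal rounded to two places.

7: miss, frames [7]
8: miss, frames [7, 8]
4: miss, frames [7, 8, 4]
2: miss, frames [7, 8, 4, 2]
6: miss, evict 4, frames [7, 8, 2, 6]
2: hit
Hits: 1 of 6 references → 1/6 = 0.1667.

0.17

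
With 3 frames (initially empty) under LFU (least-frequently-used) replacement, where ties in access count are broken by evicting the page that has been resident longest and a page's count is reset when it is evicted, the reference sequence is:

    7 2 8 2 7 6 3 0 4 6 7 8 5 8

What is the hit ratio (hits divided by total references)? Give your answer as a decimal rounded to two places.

0.21

7 → fault, frames {7}
2 → fault, frames {7,2}
8 → fault, frames {7,2,8}
2 → hit
7 → hit
6 → fault, evict 8, frames {7,2,6}
3 → fault, evict 6, frames {7,2,3}
0 → fault, evict 3, frames {7,2,0}
4 → fault, evict 0, frames {7,2,4}
6 → fault, evict 4, frames {7,2,6}
7 → hit
8 → fault, evict 6, frames {7,2,8}
5 → fault, evict 8, frames {7,2,5}
8 → fault, evict 5, frames {7,2,8}
Hits: 3 of 14 references → 3/14 = 0.2143.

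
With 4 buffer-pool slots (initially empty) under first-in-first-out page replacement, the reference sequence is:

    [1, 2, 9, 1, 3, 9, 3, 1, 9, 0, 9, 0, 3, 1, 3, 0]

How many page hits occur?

10

1: fault, frames [1]
2: fault, frames [1, 2]
9: fault, frames [1, 2, 9]
1: hit
3: fault, frames [1, 2, 9, 3]
9: hit
3: hit
1: hit
9: hit
0: fault, evict 1, frames [2, 9, 3, 0]
9: hit
0: hit
3: hit
1: fault, evict 2, frames [9, 3, 0, 1]
3: hit
0: hit
Hits: 10.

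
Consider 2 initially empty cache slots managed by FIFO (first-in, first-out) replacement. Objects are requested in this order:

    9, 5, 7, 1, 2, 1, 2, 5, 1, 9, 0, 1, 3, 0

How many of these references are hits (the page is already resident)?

9 → miss, frames {9}
5 → miss, frames {9,5}
7 → miss, evict 9, frames {5,7}
1 → miss, evict 5, frames {7,1}
2 → miss, evict 7, frames {1,2}
1 → hit
2 → hit
5 → miss, evict 1, frames {2,5}
1 → miss, evict 2, frames {5,1}
9 → miss, evict 5, frames {1,9}
0 → miss, evict 1, frames {9,0}
1 → miss, evict 9, frames {0,1}
3 → miss, evict 0, frames {1,3}
0 → miss, evict 1, frames {3,0}
Hits: 2.

2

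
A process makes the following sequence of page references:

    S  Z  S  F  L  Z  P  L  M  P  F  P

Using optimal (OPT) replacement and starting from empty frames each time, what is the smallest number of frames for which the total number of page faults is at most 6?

3

f=1: 12 faults
f=2: 7 faults
f=3: 6 faults
f=4: 6 faults
f=5: 6 faults
f=6: 6 faults
Smallest f with faults ≤ 6 is 3.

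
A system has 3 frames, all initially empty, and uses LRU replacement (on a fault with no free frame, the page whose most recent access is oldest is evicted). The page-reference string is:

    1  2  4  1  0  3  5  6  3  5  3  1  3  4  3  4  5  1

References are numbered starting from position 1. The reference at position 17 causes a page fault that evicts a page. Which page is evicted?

pos 1: 1: miss, frames (1)
pos 2: 2: miss, frames (1 2)
pos 3: 4: miss, frames (1 2 4)
pos 4: 1: hit
pos 5: 0: miss, evict 2, frames (4 1 0)
pos 6: 3: miss, evict 4, frames (1 0 3)
pos 7: 5: miss, evict 1, frames (0 3 5)
pos 8: 6: miss, evict 0, frames (3 5 6)
pos 9: 3: hit
pos 10: 5: hit
pos 11: 3: hit
pos 12: 1: miss, evict 6, frames (5 3 1)
pos 13: 3: hit
pos 14: 4: miss, evict 5, frames (1 3 4)
pos 15: 3: hit
pos 16: 4: hit
pos 17: 5: miss, evict 1, frames (3 4 5)
At position 17, page 1 is evicted.

1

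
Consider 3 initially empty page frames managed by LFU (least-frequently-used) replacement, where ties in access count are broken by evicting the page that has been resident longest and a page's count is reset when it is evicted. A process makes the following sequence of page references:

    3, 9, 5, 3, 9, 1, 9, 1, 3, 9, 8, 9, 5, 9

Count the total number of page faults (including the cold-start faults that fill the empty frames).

3 -> fault, frames (3)
9 -> fault, frames (3 9)
5 -> fault, frames (3 9 5)
3 -> hit
9 -> hit
1 -> fault, evict 5, frames (3 9 1)
9 -> hit
1 -> hit
3 -> hit
9 -> hit
8 -> fault, evict 1, frames (3 9 8)
9 -> hit
5 -> fault, evict 8, frames (3 9 5)
9 -> hit
Page faults: 6.

6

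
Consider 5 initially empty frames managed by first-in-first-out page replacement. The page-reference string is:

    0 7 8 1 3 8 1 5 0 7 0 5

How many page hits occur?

4

0 -> fault, frames (0)
7 -> fault, frames (0 7)
8 -> fault, frames (0 7 8)
1 -> fault, frames (0 7 8 1)
3 -> fault, frames (0 7 8 1 3)
8 -> hit
1 -> hit
5 -> fault, evict 0, frames (7 8 1 3 5)
0 -> fault, evict 7, frames (8 1 3 5 0)
7 -> fault, evict 8, frames (1 3 5 0 7)
0 -> hit
5 -> hit
Hits: 4.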